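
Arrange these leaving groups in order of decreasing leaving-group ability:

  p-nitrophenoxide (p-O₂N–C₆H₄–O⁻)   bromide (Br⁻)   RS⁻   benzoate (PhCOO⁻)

bromide (Br⁻) > benzoate (PhCOO⁻) > p-nitrophenoxide (p-O₂N–C₆H₄–O⁻) > RS⁻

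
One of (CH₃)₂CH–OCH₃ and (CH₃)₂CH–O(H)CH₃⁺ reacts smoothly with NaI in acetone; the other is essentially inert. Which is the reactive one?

From (CH₃)₂CH–OCH₃ the departing group would be CH₃O⁻ (pKₐ(CH₃OH) ≈ 15.5). Strong base; alkoxides do not leave unassisted.
From (CH₃)₂CH–O(H)CH₃⁺ the leaving group is R'OH (pKₐ(R'OH₂⁺) ≈ -2.4). Neutral; leaves from a protonated ether (an oxonium ion, R–O(H)R'⁺).
(In practice (CH₃)₂CH–O(H)CH₃⁺ is made from (CH₃)₂CH–OCH₃ by protonation with concentrated HI, allowing neutral methanol, rather than methoxide, to depart.)

(CH₃)₂CH–O(H)CH₃⁺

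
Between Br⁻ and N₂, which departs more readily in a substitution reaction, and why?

N₂

N₂ is the better leaving group.
N₂ is the ultimate leaving group — it departs as an exceptionally stable neutral molecule, whereas Br⁻ (pKₐ(HBr) ≈ -9) is far more basic.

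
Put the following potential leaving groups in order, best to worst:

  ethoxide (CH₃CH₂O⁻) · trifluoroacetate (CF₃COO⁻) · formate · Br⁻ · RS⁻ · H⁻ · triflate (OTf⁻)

triflate (OTf⁻) > Br⁻ > trifluoroacetate (CF₃COO⁻) > formate > RS⁻ > ethoxide (CH₃CH₂O⁻) > H⁻

triflate (OTf⁻): pKₐ(CF₃SO₃H (triflic acid)) ≈ -14 — charge spread over three oxygens and a CF₃ group; the premier leaving group in synthesis
Br⁻: pKₐ(HBr) ≈ -9 — weak base; good leaving group
trifluoroacetate (CF₃COO⁻): pKₐ(CF₃COOH) ≈ 0.2 — strongly electron-withdrawing CF₃ stabilises the carboxylate
formate: pKₐ(HCOOH) ≈ 3.8
RS⁻: pKₐ(RSH (a thiol)) ≈ 10.5 — moderately basic; rarely leaves without activation
ethoxide (CH₃CH₂O⁻): pKₐ(CH₃CH₂OH) ≈ 16
H⁻: pKₐ(H₂) ≈ 36 — extremely strong base; leaves only in special hydride-transfer contexts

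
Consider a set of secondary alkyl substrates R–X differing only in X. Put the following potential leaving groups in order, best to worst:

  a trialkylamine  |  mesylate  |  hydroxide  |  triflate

Rank by basicity of the departing species: weakest base leaves most easily.
triflate: pKₐ(CF₃SO₃H (triflic acid)) ≈ -14
mesylate: pKₐ(CH₃SO₃H (MsOH)) ≈ -1.9
a trialkylamine: pKₐ(R'₃NH⁺) ≈ 10.7
hydroxide: pKₐ(H₂O) ≈ 15.7

triflate > mesylate > a trialkylamine > hydroxide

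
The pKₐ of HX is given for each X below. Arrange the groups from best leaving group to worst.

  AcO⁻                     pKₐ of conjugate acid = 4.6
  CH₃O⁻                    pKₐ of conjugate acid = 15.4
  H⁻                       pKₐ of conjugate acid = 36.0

Lower conjugate-acid pKₐ ⇒ weaker base ⇒ better leaving group.
Sorting by the given values: AcO⁻ (4.6), CH₃O⁻ (15.4), H⁻ (36.0).

AcO⁻ > CH₃O⁻ > H⁻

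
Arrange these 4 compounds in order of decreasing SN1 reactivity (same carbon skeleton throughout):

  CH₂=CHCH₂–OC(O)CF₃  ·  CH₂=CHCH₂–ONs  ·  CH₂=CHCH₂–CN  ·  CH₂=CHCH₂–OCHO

CH₂=CHCH₂–ONs > CH₂=CHCH₂–OC(O)CF₃ > CH₂=CHCH₂–OCHO > CH₂=CHCH₂–CN

Same R in every case — rank the leaving groups.
The more stable X⁻ (or X) is on its own — i.e. the weaker a base it is — the better a leaving group it makes.
CH₂=CHCH₂–ONs loses ONs⁻: pKₐ(p-O₂NC₆H₄SO₃H) ≈ -3.5
CH₂=CHCH₂–OC(O)CF₃ loses CF₃COO⁻: pKₐ(CF₃COOH) ≈ 0.2
CH₂=CHCH₂–OCHO loses HCOO⁻: pKₐ(HCOOH) ≈ 3.8
CH₂=CHCH₂–CN loses CN⁻: pKₐ(HCN) ≈ 9.2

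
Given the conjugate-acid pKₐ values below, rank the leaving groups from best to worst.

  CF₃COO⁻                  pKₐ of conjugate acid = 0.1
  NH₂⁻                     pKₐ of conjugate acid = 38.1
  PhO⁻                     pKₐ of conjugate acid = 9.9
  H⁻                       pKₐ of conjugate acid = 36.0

CF₃COO⁻ > PhO⁻ > H⁻ > NH₂⁻

Lower conjugate-acid pKₐ ⇒ weaker base ⇒ better leaving group.
Sorting by the given values: CF₃COO⁻ (0.1), PhO⁻ (9.9), H⁻ (36.0), NH₂⁻ (38.1).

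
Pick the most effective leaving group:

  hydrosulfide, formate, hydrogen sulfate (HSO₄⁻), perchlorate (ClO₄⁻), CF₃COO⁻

perchlorate (ClO₄⁻): pKₐ(HClO₄) ≈ -10
hydrogen sulfate (HSO₄⁻): pKₐ(H₂SO₄) ≈ -3
CF₃COO⁻: pKₐ(CF₃COOH) ≈ 0.2
formate: pKₐ(HCOOH) ≈ 3.8
hydrosulfide: pKₐ(H₂S) ≈ 7

perchlorate (ClO₄⁻)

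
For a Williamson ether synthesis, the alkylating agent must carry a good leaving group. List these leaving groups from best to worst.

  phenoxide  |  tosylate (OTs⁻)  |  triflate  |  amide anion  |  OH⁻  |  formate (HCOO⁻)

triflate > tosylate (OTs⁻) > formate (HCOO⁻) > phenoxide > OH⁻ > amide anion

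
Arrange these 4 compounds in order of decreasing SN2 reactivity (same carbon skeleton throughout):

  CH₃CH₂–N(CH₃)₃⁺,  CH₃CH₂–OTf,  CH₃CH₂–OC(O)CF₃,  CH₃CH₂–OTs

With the same alkyl group throughout, only the leaving group differentiates the rates.
The more stable X⁻ (or X) is on its own — i.e. the weaker a base it is — the better a leaving group it makes.
CH₃CH₂–OTf loses OTf⁻: pKₐ(CF₃SO₃H (triflic acid)) ≈ -14
CH₃CH₂–OTs loses OTs⁻: pKₐ(p-CH₃C₆H₄SO₃H (TsOH)) ≈ -2.8
CH₃CH₂–OC(O)CF₃ loses CF₃COO⁻: pKₐ(CF₃COOH) ≈ 0.2
CH₃CH₂–N(CH₃)₃⁺ loses NR'₃: pKₐ(R'₃NH⁺) ≈ 10.7

CH₃CH₂–OTf > CH₃CH₂–OTs > CH₃CH₂–OC(O)CF₃ > CH₃CH₂–N(CH₃)₃⁺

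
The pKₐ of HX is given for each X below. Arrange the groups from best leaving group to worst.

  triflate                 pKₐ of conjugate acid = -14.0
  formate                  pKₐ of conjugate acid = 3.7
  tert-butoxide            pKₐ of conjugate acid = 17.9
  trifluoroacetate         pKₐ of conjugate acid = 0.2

triflate > trifluoroacetate > formate > tert-butoxide

Lower conjugate-acid pKₐ ⇒ weaker base ⇒ better leaving group.
Sorting by the given values: triflate (-14.0), trifluoroacetate (0.2), formate (3.7), tert-butoxide (17.9).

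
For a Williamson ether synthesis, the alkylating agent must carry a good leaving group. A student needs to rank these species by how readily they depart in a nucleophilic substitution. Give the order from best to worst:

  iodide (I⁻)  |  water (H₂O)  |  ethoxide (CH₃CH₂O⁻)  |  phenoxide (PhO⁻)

A good leaving group is a weak base: the lower the pKₐ of its conjugate acid, the more readily it departs.
iodide (I⁻): pKₐ(HI) ≈ -10
water (H₂O): pKₐ(H₃O⁺) ≈ -1.7
phenoxide (PhO⁻): pKₐ(C₆H₅OH (phenol)) ≈ 10
ethoxide (CH₃CH₂O⁻): pKₐ(CH₃CH₂OH) ≈ 16

iodide (I⁻) > water (H₂O) > phenoxide (PhO⁻) > ethoxide (CH₃CH₂O⁻)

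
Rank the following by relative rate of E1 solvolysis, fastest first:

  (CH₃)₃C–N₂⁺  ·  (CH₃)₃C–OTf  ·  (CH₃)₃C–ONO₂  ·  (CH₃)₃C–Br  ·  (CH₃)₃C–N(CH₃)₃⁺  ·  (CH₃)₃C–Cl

With the same alkyl group throughout, only the leaving group differentiates the rates.
The more stable X⁻ (or X) is on its own — i.e. the weaker a base it is — the better a leaving group it makes.
(CH₃)₃C–N₂⁺ loses N₂: no meaningful conjugate acid; N₂ departs as an exceptionally stable neutral molecule
(CH₃)₃C–OTf loses OTf⁻: pKₐ(CF₃SO₃H (triflic acid)) ≈ -14
(CH₃)₃C–Br loses Br⁻: pKₐ(HBr) ≈ -9
(CH₃)₃C–Cl loses Cl⁻: pKₐ(HCl) ≈ -7
(CH₃)₃C–ONO₂ loses NO₃⁻: pKₐ(HNO₃) ≈ -1.3
(CH₃)₃C–N(CH₃)₃⁺ loses NR'₃: pKₐ(R'₃NH⁺) ≈ 10.7

(CH₃)₃C–N₂⁺ > (CH₃)₃C–OTf > (CH₃)₃C–Br > (CH₃)₃C–Cl > (CH₃)₃C–ONO₂ > (CH₃)₃C–N(CH₃)₃⁺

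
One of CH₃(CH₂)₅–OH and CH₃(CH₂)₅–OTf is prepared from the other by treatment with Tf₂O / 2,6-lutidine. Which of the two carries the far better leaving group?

From CH₃(CH₂)₅–OH the departing group would be OH⁻ (pKₐ(H₂O) ≈ 15.7). Strong base; essentially never leaves without prior activation.
From CH₃(CH₂)₅–OTf the leaving group is OTf⁻ (pKₐ(CF₃SO₃H (triflic acid)) ≈ -14). Charge spread over three oxygens and a CF₃ group; the premier leaving group in synthesis.
Treatment with Tf₂O / 2,6-lutidine works by converting the hydroxyl into a triflate, making CH₃(CH₂)₅–OTf enormously more reactive.

CH₃(CH₂)₅–OTf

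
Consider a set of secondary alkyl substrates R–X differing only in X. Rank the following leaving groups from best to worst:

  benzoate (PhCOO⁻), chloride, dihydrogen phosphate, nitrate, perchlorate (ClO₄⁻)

perchlorate (ClO₄⁻) > chloride > nitrate > dihydrogen phosphate > benzoate (PhCOO⁻)

perchlorate (ClO₄⁻): pKₐ(HClO₄) ≈ -10
chloride: pKₐ(HCl) ≈ -7
nitrate: pKₐ(HNO₃) ≈ -1.3
dihydrogen phosphate: pKₐ(H₃PO₄) ≈ 2.1
benzoate (PhCOO⁻): pKₐ(C₆H₅COOH) ≈ 4.2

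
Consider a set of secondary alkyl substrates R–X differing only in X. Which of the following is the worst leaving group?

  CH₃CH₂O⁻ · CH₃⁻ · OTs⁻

The more stable X⁻ (or X) is on its own — i.e. the weaker a base it is — the better a leaving group it makes.
OTs⁻: pKₐ(p-CH₃C₆H₄SO₃H (TsOH)) ≈ -2.8
CH₃CH₂O⁻: pKₐ(CH₃CH₂OH) ≈ 16
CH₃⁻: pKₐ(CH₄) ≈ 48

CH₃⁻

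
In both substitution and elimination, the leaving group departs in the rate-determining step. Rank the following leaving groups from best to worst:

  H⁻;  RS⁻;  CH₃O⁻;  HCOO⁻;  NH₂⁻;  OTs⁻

Leaving-group ability tracks the stability of the departed species; conjugate-acid pKₐ is the usual yardstick (lower pKₐ → better LG).
OTs⁻: pKₐ(p-CH₃C₆H₄SO₃H (TsOH)) ≈ -2.8
HCOO⁻: pKₐ(HCOOH) ≈ 3.8
RS⁻: pKₐ(RSH (a thiol)) ≈ 10.5
CH₃O⁻: pKₐ(CH₃OH) ≈ 15.5
H⁻: pKₐ(H₂) ≈ 36
NH₂⁻: pKₐ(NH₃) ≈ 38

OTs⁻ > HCOO⁻ > RS⁻ > CH₃O⁻ > H⁻ > NH₂⁻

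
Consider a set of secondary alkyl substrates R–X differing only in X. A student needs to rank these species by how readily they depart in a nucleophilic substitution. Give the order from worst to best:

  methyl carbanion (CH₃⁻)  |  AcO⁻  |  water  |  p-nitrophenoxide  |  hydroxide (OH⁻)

methyl carbanion (CH₃⁻) < hydroxide (OH⁻) < p-nitrophenoxide < AcO⁻ < water

Leaving-group ability tracks the stability of the departed species; conjugate-acid pKₐ is the usual yardstick (lower pKₐ → better LG).
water: pKₐ(H₃O⁺) ≈ -1.7
AcO⁻: pKₐ(CH₃COOH) ≈ 4.8
p-nitrophenoxide: pKₐ(p-nitrophenol) ≈ 7.2
hydroxide (OH⁻): pKₐ(H₂O) ≈ 15.7
methyl carbanion (CH₃⁻): pKₐ(CH₄) ≈ 48
Reversing gives the worst-to-best order requested.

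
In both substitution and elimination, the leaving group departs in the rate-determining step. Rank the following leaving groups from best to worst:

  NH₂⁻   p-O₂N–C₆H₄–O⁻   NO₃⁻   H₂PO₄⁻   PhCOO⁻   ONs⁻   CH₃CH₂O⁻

ONs⁻: pKₐ(p-O₂NC₆H₄SO₃H) ≈ -3.5
NO₃⁻: pKₐ(HNO₃) ≈ -1.3
H₂PO₄⁻: pKₐ(H₃PO₄) ≈ 2.1
PhCOO⁻: pKₐ(C₆H₅COOH) ≈ 4.2
p-O₂N–C₆H₄–O⁻: pKₐ(p-nitrophenol) ≈ 7.2
CH₃CH₂O⁻: pKₐ(CH₃CH₂OH) ≈ 16
NH₂⁻: pKₐ(NH₃) ≈ 38

ONs⁻ > NO₃⁻ > H₂PO₄⁻ > PhCOO⁻ > p-O₂N–C₆H₄–O⁻ > CH₃CH₂O⁻ > NH₂⁻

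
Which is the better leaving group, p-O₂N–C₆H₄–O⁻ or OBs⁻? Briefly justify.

OBs⁻ is the better leaving group.
pKₐ(p-BrC₆H₄SO₃H) ≈ -2.8 versus pKₐ(p-nitrophenol) ≈ 7.2: OBs⁻ is the much weaker base.
Arenesulfonate with a p-bromo substituent.

OBs⁻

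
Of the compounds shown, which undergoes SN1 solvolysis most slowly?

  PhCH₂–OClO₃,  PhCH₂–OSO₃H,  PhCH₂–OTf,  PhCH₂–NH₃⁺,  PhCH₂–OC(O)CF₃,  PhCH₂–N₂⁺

PhCH₂–NH₃⁺

Identical carbon frameworks mean the comparison reduces to leaving-group quality.
Rank by basicity of the departing species: weakest base leaves most easily.
PhCH₂–N₂⁺ loses N₂: no meaningful conjugate acid; N₂ departs as an exceptionally stable neutral molecule
PhCH₂–OTf loses OTf⁻: pKₐ(CF₃SO₃H (triflic acid)) ≈ -14
PhCH₂–OClO₃ loses ClO₄⁻: pKₐ(HClO₄) ≈ -10
PhCH₂–OSO₃H loses HSO₄⁻: pKₐ(H₂SO₄) ≈ -3
PhCH₂–OC(O)CF₃ loses CF₃COO⁻: pKₐ(CF₃COOH) ≈ 0.2
PhCH₂–NH₃⁺ loses NH₃: pKₐ(NH₄⁺) ≈ 9.2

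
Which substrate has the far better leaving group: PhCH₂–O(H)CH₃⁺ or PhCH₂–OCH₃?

PhCH₂–O(H)CH₃⁺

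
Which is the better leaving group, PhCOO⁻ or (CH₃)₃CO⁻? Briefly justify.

PhCOO⁻ is the better leaving group.
pKₐ(C₆H₅COOH) ≈ 4.2 versus pKₐ(t-BuOH) ≈ 18: PhCOO⁻ is the much weaker base.
Aryl carboxylate.

PhCOO⁻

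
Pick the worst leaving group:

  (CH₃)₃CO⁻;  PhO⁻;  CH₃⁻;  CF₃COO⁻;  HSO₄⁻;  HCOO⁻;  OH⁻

HSO₄⁻: pKₐ(H₂SO₄) ≈ -3
CF₃COO⁻: pKₐ(CF₃COOH) ≈ 0.2
HCOO⁻: pKₐ(HCOOH) ≈ 3.8
PhO⁻: pKₐ(C₆H₅OH (phenol)) ≈ 10
OH⁻: pKₐ(H₂O) ≈ 15.7
(CH₃)₃CO⁻: pKₐ(t-BuOH) ≈ 18
CH₃⁻: pKₐ(CH₄) ≈ 48

CH₃⁻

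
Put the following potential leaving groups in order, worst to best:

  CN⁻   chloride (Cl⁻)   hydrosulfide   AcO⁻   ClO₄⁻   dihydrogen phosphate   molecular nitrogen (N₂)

CN⁻ < hydrosulfide < AcO⁻ < dihydrogen phosphate < chloride (Cl⁻) < ClO₄⁻ < molecular nitrogen (N₂)

Leaving-group ability tracks the stability of the departed species; conjugate-acid pKₐ is the usual yardstick (lower pKₐ → better LG).
molecular nitrogen (N₂): no meaningful conjugate acid; N₂ departs as an exceptionally stable neutral molecule
ClO₄⁻: pKₐ(HClO₄) ≈ -10 — extremely weak base; rarely used for safety reasons
chloride (Cl⁻): pKₐ(HCl) ≈ -7 — moderately weak base
dihydrogen phosphate: pKₐ(H₃PO₄) ≈ 2.1
AcO⁻: pKₐ(CH₃COOH) ≈ 4.8 — resonance-stabilised but still a weak base
hydrosulfide: pKₐ(H₂S) ≈ 7 — larger and more polarisable than the oxygen analogue
CN⁻: pKₐ(HCN) ≈ 9.2 — sp carbon stabilises the charge somewhat, but still a poor LG
Reversing gives the worst-to-best order requested.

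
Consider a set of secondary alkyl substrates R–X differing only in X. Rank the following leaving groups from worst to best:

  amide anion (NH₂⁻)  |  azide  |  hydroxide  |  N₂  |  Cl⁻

Rank by basicity of the departing species: weakest base leaves most easily.
N₂: no meaningful conjugate acid; N₂ departs as an exceptionally stable neutral molecule
Cl⁻: pKₐ(HCl) ≈ -7
azide: pKₐ(HN₃) ≈ 4.7
hydroxide: pKₐ(H₂O) ≈ 15.7
amide anion (NH₂⁻): pKₐ(NH₃) ≈ 38
Reversing gives the worst-to-best order requested.

amide anion (NH₂⁻) < hydroxide < azide < Cl⁻ < N₂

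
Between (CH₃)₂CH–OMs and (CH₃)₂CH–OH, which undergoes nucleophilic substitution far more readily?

From (CH₃)₂CH–OH the departing group would be OH⁻ (pKₐ(H₂O) ≈ 15.7). Strong base; essentially never leaves without prior activation.
From (CH₃)₂CH–OMs the leaving group is OMs⁻ (pKₐ(CH₃SO₃H (MsOH)) ≈ -1.9). Resonance-delocalised alkanesulfonate.
(In practice (CH₃)₂CH–OMs is made from (CH₃)₂CH–OH by treatment with MsCl / Et₃N, converting the hydroxyl into a mesylate.)

(CH₃)₂CH–OMs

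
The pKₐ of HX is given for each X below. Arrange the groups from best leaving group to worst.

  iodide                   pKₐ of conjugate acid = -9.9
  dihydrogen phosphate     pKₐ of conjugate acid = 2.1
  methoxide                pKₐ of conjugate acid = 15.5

Lower conjugate-acid pKₐ ⇒ weaker base ⇒ better leaving group.
Sorting by the given values: iodide (-9.9), dihydrogen phosphate (2.1), methoxide (15.5).

iodide > dihydrogen phosphate > methoxide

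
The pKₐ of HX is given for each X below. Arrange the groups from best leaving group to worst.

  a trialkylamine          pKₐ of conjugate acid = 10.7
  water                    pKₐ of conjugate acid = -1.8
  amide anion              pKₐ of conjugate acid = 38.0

Lower conjugate-acid pKₐ ⇒ weaker base ⇒ better leaving group.
Sorting by the given values: water (-1.8), a trialkylamine (10.7), amide anion (38.0).

water > a trialkylamine > amide anion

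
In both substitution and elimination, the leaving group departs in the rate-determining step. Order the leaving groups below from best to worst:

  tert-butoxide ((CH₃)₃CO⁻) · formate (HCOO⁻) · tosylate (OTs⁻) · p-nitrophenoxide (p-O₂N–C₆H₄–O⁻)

tosylate (OTs⁻) > formate (HCOO⁻) > p-nitrophenoxide (p-O₂N–C₆H₄–O⁻) > tert-butoxide ((CH₃)₃CO⁻)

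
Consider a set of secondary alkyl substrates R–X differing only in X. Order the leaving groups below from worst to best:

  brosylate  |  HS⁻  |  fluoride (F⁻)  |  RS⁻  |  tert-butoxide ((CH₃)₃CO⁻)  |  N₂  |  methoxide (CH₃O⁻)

Leaving-group ability tracks the stability of the departed species; conjugate-acid pKₐ is the usual yardstick (lower pKₐ → better LG).
N₂: no meaningful conjugate acid; N₂ departs as an exceptionally stable neutral molecule
brosylate: pKₐ(p-BrC₆H₄SO₃H) ≈ -2.8
fluoride (F⁻): pKₐ(HF) ≈ 3.2
HS⁻: pKₐ(H₂S) ≈ 7
RS⁻: pKₐ(RSH (a thiol)) ≈ 10.5 — moderately basic; rarely leaves without activation
methoxide (CH₃O⁻): pKₐ(CH₃OH) ≈ 15.5 — strong base; alkoxides do not leave unassisted
tert-butoxide ((CH₃)₃CO⁻): pKₐ(t-BuOH) ≈ 18
Listed from poorest to best leaving group as asked.

tert-butoxide ((CH₃)₃CO⁻) < methoxide (CH₃O⁻) < RS⁻ < HS⁻ < fluoride (F⁻) < brosylate < N₂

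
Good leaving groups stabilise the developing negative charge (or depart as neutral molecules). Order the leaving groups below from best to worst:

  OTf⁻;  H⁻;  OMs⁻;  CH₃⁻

OTf⁻: pKₐ(CF₃SO₃H (triflic acid)) ≈ -14 — charge spread over three oxygens and a CF₃ group; the premier leaving group in synthesis
OMs⁻: pKₐ(CH₃SO₃H (MsOH)) ≈ -1.9
H⁻: pKₐ(H₂) ≈ 36 — extremely strong base; leaves only in special hydride-transfer contexts
CH₃⁻: pKₐ(CH₄) ≈ 48 — unstabilised carbanion; the worst conceivable leaving group

OTf⁻ > OMs⁻ > H⁻ > CH₃⁻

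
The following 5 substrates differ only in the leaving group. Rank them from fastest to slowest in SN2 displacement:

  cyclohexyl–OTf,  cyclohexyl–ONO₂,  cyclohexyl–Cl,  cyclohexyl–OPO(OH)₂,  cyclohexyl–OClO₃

cyclohexyl–OTf > cyclohexyl–OClO₃ > cyclohexyl–Cl > cyclohexyl–ONO₂ > cyclohexyl–OPO(OH)₂

Same R in every case — rank the leaving groups.
A good leaving group is a weak base: the lower the pKₐ of its conjugate acid, the more readily it departs.
cyclohexyl–OTf loses OTf⁻: pKₐ(CF₃SO₃H (triflic acid)) ≈ -14
cyclohexyl–OClO₃ loses ClO₄⁻: pKₐ(HClO₄) ≈ -10
cyclohexyl–Cl loses Cl⁻: pKₐ(HCl) ≈ -7
cyclohexyl–ONO₂ loses NO₃⁻: pKₐ(HNO₃) ≈ -1.3
cyclohexyl–OPO(OH)₂ loses H₂PO₄⁻: pKₐ(H₃PO₄) ≈ 2.1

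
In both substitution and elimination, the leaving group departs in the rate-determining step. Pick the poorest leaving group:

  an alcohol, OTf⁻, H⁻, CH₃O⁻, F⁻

H⁻

OTf⁻: pKₐ(CF₃SO₃H (triflic acid)) ≈ -14
an alcohol: pKₐ(R'OH₂⁺) ≈ -2.4
F⁻: pKₐ(HF) ≈ 3.2
CH₃O⁻: pKₐ(CH₃OH) ≈ 15.5
H⁻: pKₐ(H₂) ≈ 36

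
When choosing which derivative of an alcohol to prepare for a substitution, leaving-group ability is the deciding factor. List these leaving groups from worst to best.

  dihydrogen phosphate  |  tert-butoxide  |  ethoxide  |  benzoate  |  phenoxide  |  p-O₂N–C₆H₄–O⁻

tert-butoxide < ethoxide < phenoxide < p-O₂N–C₆H₄–O⁻ < benzoate < dihydrogen phosphate

A good leaving group is a weak base: the lower the pKₐ of its conjugate acid, the more readily it departs.
dihydrogen phosphate: pKₐ(H₃PO₄) ≈ 2.1
benzoate: pKₐ(C₆H₅COOH) ≈ 4.2
p-O₂N–C₆H₄–O⁻: pKₐ(p-nitrophenol) ≈ 7.2
phenoxide: pKₐ(C₆H₅OH (phenol)) ≈ 10
ethoxide: pKₐ(CH₃CH₂OH) ≈ 16
tert-butoxide: pKₐ(t-BuOH) ≈ 18
Reversing gives the worst-to-best order requested.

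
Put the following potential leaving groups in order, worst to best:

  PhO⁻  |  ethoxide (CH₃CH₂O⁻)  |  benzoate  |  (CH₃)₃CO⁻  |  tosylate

tosylate: pKₐ(p-CH₃C₆H₄SO₃H (TsOH)) ≈ -2.8
benzoate: pKₐ(C₆H₅COOH) ≈ 4.2 — aryl carboxylate
PhO⁻: pKₐ(C₆H₅OH (phenol)) ≈ 10
ethoxide (CH₃CH₂O⁻): pKₐ(CH₃CH₂OH) ≈ 16
(CH₃)₃CO⁻: pKₐ(t-BuOH) ≈ 18 — bulky, strongly basic alkoxide
The question asks for worst first, so the sequence is read in increasing leaving-group ability.

(CH₃)₃CO⁻ < ethoxide (CH₃CH₂O⁻) < PhO⁻ < benzoate < tosylate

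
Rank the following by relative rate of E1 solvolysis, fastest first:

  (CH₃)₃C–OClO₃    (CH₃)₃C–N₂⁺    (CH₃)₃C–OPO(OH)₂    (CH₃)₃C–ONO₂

(CH₃)₃C–N₂⁺ > (CH₃)₃C–OClO₃ > (CH₃)₃C–ONO₂ > (CH₃)₃C–OPO(OH)₂

Same R in every case — rank the leaving groups.
A good leaving group is a weak base: the lower the pKₐ of its conjugate acid, the more readily it departs.
(CH₃)₃C–N₂⁺ loses N₂: no meaningful conjugate acid; N₂ departs as an exceptionally stable neutral molecule
(CH₃)₃C–OClO₃ loses ClO₄⁻: pKₐ(HClO₄) ≈ -10
(CH₃)₃C–ONO₂ loses NO₃⁻: pKₐ(HNO₃) ≈ -1.3
(CH₃)₃C–OPO(OH)₂ loses H₂PO₄⁻: pKₐ(H₃PO₄) ≈ 2.1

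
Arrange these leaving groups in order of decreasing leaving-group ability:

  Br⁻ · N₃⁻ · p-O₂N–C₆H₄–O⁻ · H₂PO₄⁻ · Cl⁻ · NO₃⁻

Br⁻ > Cl⁻ > NO₃⁻ > H₂PO₄⁻ > N₃⁻ > p-O₂N–C₆H₄–O⁻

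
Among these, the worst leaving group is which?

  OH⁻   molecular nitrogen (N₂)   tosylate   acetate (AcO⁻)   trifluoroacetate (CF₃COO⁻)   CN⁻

OH⁻

molecular nitrogen (N₂): no meaningful conjugate acid; N₂ departs as an exceptionally stable neutral molecule
tosylate: pKₐ(p-CH₃C₆H₄SO₃H (TsOH)) ≈ -2.8
trifluoroacetate (CF₃COO⁻): pKₐ(CF₃COOH) ≈ 0.2
acetate (AcO⁻): pKₐ(CH₃COOH) ≈ 4.8
CN⁻: pKₐ(HCN) ≈ 9.2
OH⁻: pKₐ(H₂O) ≈ 15.7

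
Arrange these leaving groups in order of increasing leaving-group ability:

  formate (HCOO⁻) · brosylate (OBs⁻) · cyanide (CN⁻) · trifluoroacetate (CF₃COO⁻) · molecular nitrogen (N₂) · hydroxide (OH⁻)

hydroxide (OH⁻) < cyanide (CN⁻) < formate (HCOO⁻) < trifluoroacetate (CF₃COO⁻) < brosylate (OBs⁻) < molecular nitrogen (N₂)

The more stable X⁻ (or X) is on its own — i.e. the weaker a base it is — the better a leaving group it makes.
molecular nitrogen (N₂): no meaningful conjugate acid; N₂ departs as an exceptionally stable neutral molecule
brosylate (OBs⁻): pKₐ(p-BrC₆H₄SO₃H) ≈ -2.8 — arenesulfonate with a p-bromo substituent
trifluoroacetate (CF₃COO⁻): pKₐ(CF₃COOH) ≈ 0.2
formate (HCOO⁻): pKₐ(HCOOH) ≈ 3.8 — resonance-stabilised carboxylate
cyanide (CN⁻): pKₐ(HCN) ≈ 9.2 — sp carbon stabilises the charge somewhat, but still a poor LG
hydroxide (OH⁻): pKₐ(H₂O) ≈ 15.7 — strong base; essentially never leaves without prior activation
The question asks for worst first, so the sequence is read in increasing leaving-group ability.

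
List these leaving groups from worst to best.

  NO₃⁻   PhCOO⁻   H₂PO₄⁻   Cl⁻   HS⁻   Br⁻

A good leaving group is a weak base: the lower the pKₐ of its conjugate acid, the more readily it departs.
Br⁻: pKₐ(HBr) ≈ -9
Cl⁻: pKₐ(HCl) ≈ -7
NO₃⁻: pKₐ(HNO₃) ≈ -1.3
H₂PO₄⁻: pKₐ(H₃PO₄) ≈ 2.1
PhCOO⁻: pKₐ(C₆H₅COOH) ≈ 4.2
HS⁻: pKₐ(H₂S) ≈ 7
Listed from poorest to best leaving group as asked.

HS⁻ < PhCOO⁻ < H₂PO₄⁻ < NO₃⁻ < Cl⁻ < Br⁻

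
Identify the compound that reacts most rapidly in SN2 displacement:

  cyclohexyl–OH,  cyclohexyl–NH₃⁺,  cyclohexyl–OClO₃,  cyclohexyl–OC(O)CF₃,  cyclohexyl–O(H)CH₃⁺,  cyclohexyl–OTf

cyclohexyl–OTf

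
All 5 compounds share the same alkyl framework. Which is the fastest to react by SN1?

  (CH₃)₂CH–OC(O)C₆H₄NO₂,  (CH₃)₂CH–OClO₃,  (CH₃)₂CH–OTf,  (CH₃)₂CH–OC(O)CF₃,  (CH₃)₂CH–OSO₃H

(CH₃)₂CH–OTf

Identical carbon frameworks mean the comparison reduces to leaving-group quality.
Rank by basicity of the departing species: weakest base leaves most easily.
(CH₃)₂CH–OTf loses OTf⁻: pKₐ(CF₃SO₃H (triflic acid)) ≈ -14
(CH₃)₂CH–OClO₃ loses ClO₄⁻: pKₐ(HClO₄) ≈ -10
(CH₃)₂CH–OSO₃H loses HSO₄⁻: pKₐ(H₂SO₄) ≈ -3
(CH₃)₂CH–OC(O)CF₃ loses CF₃COO⁻: pKₐ(CF₃COOH) ≈ 0.2
(CH₃)₂CH–OC(O)C₆H₄NO₂ loses p-O₂N–C₆H₄–COO⁻: pKₐ(p-nitrobenzoic acid) ≈ 3.4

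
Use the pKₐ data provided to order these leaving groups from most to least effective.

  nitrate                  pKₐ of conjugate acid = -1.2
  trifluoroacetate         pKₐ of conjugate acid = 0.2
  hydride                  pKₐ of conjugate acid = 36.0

Lower conjugate-acid pKₐ ⇒ weaker base ⇒ better leaving group.
Sorting by the given values: nitrate (-1.2), trifluoroacetate (0.2), hydride (36.0).

nitrate > trifluoroacetate > hydride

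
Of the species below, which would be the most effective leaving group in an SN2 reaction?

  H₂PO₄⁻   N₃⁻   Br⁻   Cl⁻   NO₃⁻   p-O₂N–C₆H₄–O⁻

Br⁻

Br⁻: pKₐ(HBr) ≈ -9
Cl⁻: pKₐ(HCl) ≈ -7
NO₃⁻: pKₐ(HNO₃) ≈ -1.3
H₂PO₄⁻: pKₐ(H₃PO₄) ≈ 2.1
N₃⁻: pKₐ(HN₃) ≈ 4.7
p-O₂N–C₆H₄–O⁻: pKₐ(p-nitrophenol) ≈ 7.2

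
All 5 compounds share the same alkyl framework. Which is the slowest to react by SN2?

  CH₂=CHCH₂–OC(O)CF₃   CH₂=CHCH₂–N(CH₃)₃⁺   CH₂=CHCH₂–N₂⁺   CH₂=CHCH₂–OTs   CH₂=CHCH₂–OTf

CH₂=CHCH₂–N(CH₃)₃⁺

Same R in every case — rank the leaving groups.
A good leaving group is a weak base: the lower the pKₐ of its conjugate acid, the more readily it departs.
CH₂=CHCH₂–N₂⁺ loses N₂: no meaningful conjugate acid; N₂ departs as an exceptionally stable neutral molecule
CH₂=CHCH₂–OTf loses OTf⁻: pKₐ(CF₃SO₃H (triflic acid)) ≈ -14
CH₂=CHCH₂–OTs loses OTs⁻: pKₐ(p-CH₃C₆H₄SO₃H (TsOH)) ≈ -2.8
CH₂=CHCH₂–OC(O)CF₃ loses CF₃COO⁻: pKₐ(CF₃COOH) ≈ 0.2
CH₂=CHCH₂–N(CH₃)₃⁺ loses NR'₃: pKₐ(R'₃NH⁺) ≈ 10.7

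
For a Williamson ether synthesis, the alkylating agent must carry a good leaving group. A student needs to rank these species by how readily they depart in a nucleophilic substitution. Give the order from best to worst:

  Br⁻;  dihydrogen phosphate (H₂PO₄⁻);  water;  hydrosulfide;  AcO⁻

Br⁻: pKₐ(HBr) ≈ -9
water: pKₐ(H₃O⁺) ≈ -1.7
dihydrogen phosphate (H₂PO₄⁻): pKₐ(H₃PO₄) ≈ 2.1
AcO⁻: pKₐ(CH₃COOH) ≈ 4.8
hydrosulfide: pKₐ(H₂S) ≈ 7

Br⁻ > water > dihydrogen phosphate (H₂PO₄⁻) > AcO⁻ > hydrosulfide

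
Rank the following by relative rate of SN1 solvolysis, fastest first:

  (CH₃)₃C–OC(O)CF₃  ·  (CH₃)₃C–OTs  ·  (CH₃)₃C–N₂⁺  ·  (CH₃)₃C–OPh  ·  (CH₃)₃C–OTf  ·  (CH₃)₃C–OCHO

Same R in every case — rank the leaving groups.
The more stable X⁻ (or X) is on its own — i.e. the weaker a base it is — the better a leaving group it makes.
(CH₃)₃C–N₂⁺ loses N₂: no meaningful conjugate acid; N₂ departs as an exceptionally stable neutral molecule
(CH₃)₃C–OTf loses OTf⁻: pKₐ(CF₃SO₃H (triflic acid)) ≈ -14
(CH₃)₃C–OTs loses OTs⁻: pKₐ(p-CH₃C₆H₄SO₃H (TsOH)) ≈ -2.8
(CH₃)₃C–OC(O)CF₃ loses CF₃COO⁻: pKₐ(CF₃COOH) ≈ 0.2
(CH₃)₃C–OCHO loses HCOO⁻: pKₐ(HCOOH) ≈ 3.8
(CH₃)₃C–OPh loses PhO⁻: pKₐ(C₆H₅OH (phenol)) ≈ 10

(CH₃)₃C–N₂⁺ > (CH₃)₃C–OTf > (CH₃)₃C–OTs > (CH₃)₃C–OC(O)CF₃ > (CH₃)₃C–OCHO > (CH₃)₃C–OPh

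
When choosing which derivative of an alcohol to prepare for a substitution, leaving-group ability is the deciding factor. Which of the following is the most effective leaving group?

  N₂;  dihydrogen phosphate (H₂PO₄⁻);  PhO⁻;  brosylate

N₂

Leaving-group ability tracks the stability of the departed species; conjugate-acid pKₐ is the usual yardstick (lower pKₐ → better LG).
N₂: no meaningful conjugate acid; N₂ departs as an exceptionally stable neutral molecule
brosylate: pKₐ(p-BrC₆H₄SO₃H) ≈ -2.8
dihydrogen phosphate (H₂PO₄⁻): pKₐ(H₃PO₄) ≈ 2.1
PhO⁻: pKₐ(C₆H₅OH (phenol)) ≈ 10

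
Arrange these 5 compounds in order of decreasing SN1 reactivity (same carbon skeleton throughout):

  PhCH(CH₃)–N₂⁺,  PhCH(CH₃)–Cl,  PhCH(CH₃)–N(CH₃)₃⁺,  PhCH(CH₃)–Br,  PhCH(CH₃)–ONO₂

PhCH(CH₃)–N₂⁺ > PhCH(CH₃)–Br > PhCH(CH₃)–Cl > PhCH(CH₃)–ONO₂ > PhCH(CH₃)–N(CH₃)₃⁺

With the same alkyl group throughout, only the leaving group differentiates the rates.
The more stable X⁻ (or X) is on its own — i.e. the weaker a base it is — the better a leaving group it makes.
PhCH(CH₃)–N₂⁺ loses N₂: no meaningful conjugate acid; N₂ departs as an exceptionally stable neutral molecule
PhCH(CH₃)–Br loses Br⁻: pKₐ(HBr) ≈ -9
PhCH(CH₃)–Cl loses Cl⁻: pKₐ(HCl) ≈ -7
PhCH(CH₃)–ONO₂ loses NO₃⁻: pKₐ(HNO₃) ≈ -1.3
PhCH(CH₃)–N(CH₃)₃⁺ loses NR'₃: pKₐ(R'₃NH⁺) ≈ 10.7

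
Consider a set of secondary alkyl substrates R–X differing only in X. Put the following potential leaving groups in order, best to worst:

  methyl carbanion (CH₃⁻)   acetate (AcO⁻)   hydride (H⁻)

Rank by basicity of the departing species: weakest base leaves most easily.
acetate (AcO⁻): pKₐ(CH₃COOH) ≈ 4.8
hydride (H⁻): pKₐ(H₂) ≈ 36
methyl carbanion (CH₃⁻): pKₐ(CH₄) ≈ 48

acetate (AcO⁻) > hydride (H⁻) > methyl carbanion (CH₃⁻)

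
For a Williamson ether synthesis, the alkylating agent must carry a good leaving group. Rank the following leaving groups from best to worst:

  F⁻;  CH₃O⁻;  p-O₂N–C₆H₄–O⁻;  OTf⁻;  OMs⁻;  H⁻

OTf⁻ > OMs⁻ > F⁻ > p-O₂N–C₆H₄–O⁻ > CH₃O⁻ > H⁻

OTf⁻: pKₐ(CF₃SO₃H (triflic acid)) ≈ -14
OMs⁻: pKₐ(CH₃SO₃H (MsOH)) ≈ -1.9
F⁻: pKₐ(HF) ≈ 3.2
p-O₂N–C₆H₄–O⁻: pKₐ(p-nitrophenol) ≈ 7.2
CH₃O⁻: pKₐ(CH₃OH) ≈ 15.5
H⁻: pKₐ(H₂) ≈ 36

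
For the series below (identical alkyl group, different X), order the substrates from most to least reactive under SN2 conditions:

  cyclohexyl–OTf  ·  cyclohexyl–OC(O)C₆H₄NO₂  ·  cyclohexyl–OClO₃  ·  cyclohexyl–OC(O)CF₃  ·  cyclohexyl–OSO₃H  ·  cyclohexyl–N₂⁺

cyclohexyl–N₂⁺ > cyclohexyl–OTf > cyclohexyl–OClO₃ > cyclohexyl–OSO₃H > cyclohexyl–OC(O)CF₃ > cyclohexyl–OC(O)C₆H₄NO₂

Identical carbon frameworks mean the comparison reduces to leaving-group quality.
A good leaving group is a weak base: the lower the pKₐ of its conjugate acid, the more readily it departs.
cyclohexyl–N₂⁺ loses N₂: no meaningful conjugate acid; N₂ departs as an exceptionally stable neutral molecule
cyclohexyl–OTf loses OTf⁻: pKₐ(CF₃SO₃H (triflic acid)) ≈ -14
cyclohexyl–OClO₃ loses ClO₄⁻: pKₐ(HClO₄) ≈ -10
cyclohexyl–OSO₃H loses HSO₄⁻: pKₐ(H₂SO₄) ≈ -3
cyclohexyl–OC(O)CF₃ loses CF₃COO⁻: pKₐ(CF₃COOH) ≈ 0.2
cyclohexyl–OC(O)C₆H₄NO₂ loses p-O₂N–C₆H₄–COO⁻: pKₐ(p-nitrobenzoic acid) ≈ 3.4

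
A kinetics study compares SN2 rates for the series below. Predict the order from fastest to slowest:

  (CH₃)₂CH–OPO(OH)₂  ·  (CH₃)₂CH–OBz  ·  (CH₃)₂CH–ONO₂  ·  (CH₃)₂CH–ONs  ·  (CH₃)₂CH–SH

(CH₃)₂CH–ONs > (CH₃)₂CH–ONO₂ > (CH₃)₂CH–OPO(OH)₂ > (CH₃)₂CH–OBz > (CH₃)₂CH–SH

Same R in every case — rank the leaving groups.
Leaving-group ability tracks the stability of the departed species; conjugate-acid pKₐ is the usual yardstick (lower pKₐ → better LG).
(CH₃)₂CH–ONs loses ONs⁻: pKₐ(p-O₂NC₆H₄SO₃H) ≈ -3.5
(CH₃)₂CH–ONO₂ loses NO₃⁻: pKₐ(HNO₃) ≈ -1.3
(CH₃)₂CH–OPO(OH)₂ loses H₂PO₄⁻: pKₐ(H₃PO₄) ≈ 2.1
(CH₃)₂CH–OBz loses PhCOO⁻: pKₐ(C₆H₅COOH) ≈ 4.2
(CH₃)₂CH–SH loses HS⁻: pKₐ(H₂S) ≈ 7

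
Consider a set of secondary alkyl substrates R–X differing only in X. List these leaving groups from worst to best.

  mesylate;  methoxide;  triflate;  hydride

hydride < methoxide < mesylate < triflate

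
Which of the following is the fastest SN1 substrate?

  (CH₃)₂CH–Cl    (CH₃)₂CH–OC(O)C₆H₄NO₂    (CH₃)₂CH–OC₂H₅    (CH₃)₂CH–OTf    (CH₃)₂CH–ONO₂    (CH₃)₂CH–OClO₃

Identical carbon frameworks mean the comparison reduces to leaving-group quality.
A good leaving group is a weak base: the lower the pKₐ of its conjugate acid, the more readily it departs.
(CH₃)₂CH–OTf loses OTf⁻: pKₐ(CF₃SO₃H (triflic acid)) ≈ -14
(CH₃)₂CH–OClO₃ loses ClO₄⁻: pKₐ(HClO₄) ≈ -10
(CH₃)₂CH–Cl loses Cl⁻: pKₐ(HCl) ≈ -7
(CH₃)₂CH–ONO₂ loses NO₃⁻: pKₐ(HNO₃) ≈ -1.3
(CH₃)₂CH–OC(O)C₆H₄NO₂ loses p-O₂N–C₆H₄–COO⁻: pKₐ(p-nitrobenzoic acid) ≈ 3.4
(CH₃)₂CH–OC₂H₅ loses CH₃CH₂O⁻: pKₐ(CH₃CH₂OH) ≈ 16

(CH₃)₂CH–OTf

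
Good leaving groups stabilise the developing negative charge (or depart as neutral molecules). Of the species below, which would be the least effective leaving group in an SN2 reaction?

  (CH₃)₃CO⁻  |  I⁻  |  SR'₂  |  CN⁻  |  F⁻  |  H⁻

Leaving-group ability tracks the stability of the departed species; conjugate-acid pKₐ is the usual yardstick (lower pKₐ → better LG).
I⁻: pKₐ(HI) ≈ -10
SR'₂: pKₐ(R'₂SH⁺) ≈ -7
F⁻: pKₐ(HF) ≈ 3.2
CN⁻: pKₐ(HCN) ≈ 9.2
(CH₃)₃CO⁻: pKₐ(t-BuOH) ≈ 18
H⁻: pKₐ(H₂) ≈ 36

H⁻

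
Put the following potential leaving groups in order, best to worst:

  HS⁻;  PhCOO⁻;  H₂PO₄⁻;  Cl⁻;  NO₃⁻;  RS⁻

Cl⁻ > NO₃⁻ > H₂PO₄⁻ > PhCOO⁻ > HS⁻ > RS⁻

Rank by basicity of the departing species: weakest base leaves most easily.
Cl⁻: pKₐ(HCl) ≈ -7
NO₃⁻: pKₐ(HNO₃) ≈ -1.3
H₂PO₄⁻: pKₐ(H₃PO₄) ≈ 2.1
PhCOO⁻: pKₐ(C₆H₅COOH) ≈ 4.2
HS⁻: pKₐ(H₂S) ≈ 7
RS⁻: pKₐ(RSH (a thiol)) ≈ 10.5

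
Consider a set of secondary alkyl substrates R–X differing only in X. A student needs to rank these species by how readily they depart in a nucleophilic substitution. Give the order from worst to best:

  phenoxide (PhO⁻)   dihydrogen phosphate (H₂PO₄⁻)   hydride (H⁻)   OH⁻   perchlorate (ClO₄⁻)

hydride (H⁻) < OH⁻ < phenoxide (PhO⁻) < dihydrogen phosphate (H₂PO₄⁻) < perchlorate (ClO₄⁻)

The more stable X⁻ (or X) is on its own — i.e. the weaker a base it is — the better a leaving group it makes.
perchlorate (ClO₄⁻): pKₐ(HClO₄) ≈ -10 — extremely weak base; rarely used for safety reasons
dihydrogen phosphate (H₂PO₄⁻): pKₐ(H₃PO₄) ≈ 2.1
phenoxide (PhO⁻): pKₐ(C₆H₅OH (phenol)) ≈ 10
OH⁻: pKₐ(H₂O) ≈ 15.7 — strong base; essentially never leaves without prior activation
hydride (H⁻): pKₐ(H₂) ≈ 36 — extremely strong base; leaves only in special hydride-transfer contexts
Listed from poorest to best leaving group as asked.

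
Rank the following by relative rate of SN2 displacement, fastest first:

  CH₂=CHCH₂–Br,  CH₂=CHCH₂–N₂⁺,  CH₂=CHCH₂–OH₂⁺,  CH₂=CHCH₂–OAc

With the same alkyl group throughout, only the leaving group differentiates the rates.
Leaving-group ability tracks the stability of the departed species; conjugate-acid pKₐ is the usual yardstick (lower pKₐ → better LG).
CH₂=CHCH₂–N₂⁺ loses N₂: no meaningful conjugate acid; N₂ departs as an exceptionally stable neutral molecule
CH₂=CHCH₂–Br loses Br⁻: pKₐ(HBr) ≈ -9
CH₂=CHCH₂–OH₂⁺ loses H₂O: pKₐ(H₃O⁺) ≈ -1.7
CH₂=CHCH₂–OAc loses AcO⁻: pKₐ(CH₃COOH) ≈ 4.8

CH₂=CHCH₂–N₂⁺ > CH₂=CHCH₂–Br > CH₂=CHCH₂–OH₂⁺ > CH₂=CHCH₂–OAc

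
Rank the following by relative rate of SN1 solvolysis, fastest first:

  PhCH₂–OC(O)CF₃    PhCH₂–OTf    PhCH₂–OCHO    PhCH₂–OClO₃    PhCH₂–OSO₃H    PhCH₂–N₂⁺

PhCH₂–N₂⁺ > PhCH₂–OTf > PhCH₂–OClO₃ > PhCH₂–OSO₃H > PhCH₂–OC(O)CF₃ > PhCH₂–OCHO

Same R in every case — rank the leaving groups.
A good leaving group is a weak base: the lower the pKₐ of its conjugate acid, the more readily it departs.
PhCH₂–N₂⁺ loses N₂: no meaningful conjugate acid; N₂ departs as an exceptionally stable neutral molecule
PhCH₂–OTf loses OTf⁻: pKₐ(CF₃SO₃H (triflic acid)) ≈ -14
PhCH₂–OClO₃ loses ClO₄⁻: pKₐ(HClO₄) ≈ -10
PhCH₂–OSO₃H loses HSO₄⁻: pKₐ(H₂SO₄) ≈ -3
PhCH₂–OC(O)CF₃ loses CF₃COO⁻: pKₐ(CF₃COOH) ≈ 0.2
PhCH₂–OCHO loses HCOO⁻: pKₐ(HCOOH) ≈ 3.8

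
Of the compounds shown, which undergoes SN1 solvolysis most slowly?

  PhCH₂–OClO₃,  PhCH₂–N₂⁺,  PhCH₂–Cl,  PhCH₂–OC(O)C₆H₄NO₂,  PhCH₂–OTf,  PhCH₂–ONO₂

PhCH₂–OC(O)C₆H₄NO₂

Identical carbon frameworks mean the comparison reduces to leaving-group quality.
The more stable X⁻ (or X) is on its own — i.e. the weaker a base it is — the better a leaving group it makes.
PhCH₂–N₂⁺ loses N₂: no meaningful conjugate acid; N₂ departs as an exceptionally stable neutral molecule
PhCH₂–OTf loses OTf⁻: pKₐ(CF₃SO₃H (triflic acid)) ≈ -14
PhCH₂–OClO₃ loses ClO₄⁻: pKₐ(HClO₄) ≈ -10
PhCH₂–Cl loses Cl⁻: pKₐ(HCl) ≈ -7
PhCH₂–ONO₂ loses NO₃⁻: pKₐ(HNO₃) ≈ -1.3
PhCH₂–OC(O)C₆H₄NO₂ loses p-O₂N–C₆H₄–COO⁻: pKₐ(p-nitrobenzoic acid) ≈ 3.4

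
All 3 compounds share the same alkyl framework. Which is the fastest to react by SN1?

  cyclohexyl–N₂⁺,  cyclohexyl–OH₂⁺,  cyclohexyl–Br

With the same alkyl group throughout, only the leaving group differentiates the rates.
Leaving-group ability tracks the stability of the departed species; conjugate-acid pKₐ is the usual yardstick (lower pKₐ → better LG).
cyclohexyl–N₂⁺ loses N₂: no meaningful conjugate acid; N₂ departs as an exceptionally stable neutral molecule
cyclohexyl–Br loses Br⁻: pKₐ(HBr) ≈ -9
cyclohexyl–OH₂⁺ loses H₂O: pKₐ(H₃O⁺) ≈ -1.7

cyclohexyl–N₂⁺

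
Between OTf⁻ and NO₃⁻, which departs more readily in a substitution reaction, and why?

OTf⁻

OTf⁻ is the better leaving group.
pKₐ(CF₃SO₃H (triflic acid)) ≈ -14 versus pKₐ(HNO₃) ≈ -1.3: OTf⁻ is the much weaker base.
Charge spread over three oxygens and a CF₃ group; the premier leaving group in synthesis.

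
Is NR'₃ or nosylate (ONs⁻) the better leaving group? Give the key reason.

nosylate (ONs⁻) is the better leaving group.
pKₐ(p-O₂NC₆H₄SO₃H) ≈ -3.5 versus pKₐ(R'₃NH⁺) ≈ 10.7: nosylate (ONs⁻) is the much weaker base.
P-nitro group further stabilises the sulfonate.

nosylate (ONs⁻)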